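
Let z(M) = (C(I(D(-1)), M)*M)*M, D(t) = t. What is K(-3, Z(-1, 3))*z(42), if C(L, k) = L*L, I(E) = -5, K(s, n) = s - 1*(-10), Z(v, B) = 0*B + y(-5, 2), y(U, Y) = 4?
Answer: 308700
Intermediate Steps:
Z(v, B) = 4 (Z(v, B) = 0*B + 4 = 0 + 4 = 4)
K(s, n) = 10 + s (K(s, n) = s + 10 = 10 + s)
C(L, k) = L²
z(M) = 25*M² (z(M) = ((-5)²*M)*M = (25*M)*M = 25*M²)
K(-3, Z(-1, 3))*z(42) = (10 - 3)*(25*42²) = 7*(25*1764) = 7*44100 = 308700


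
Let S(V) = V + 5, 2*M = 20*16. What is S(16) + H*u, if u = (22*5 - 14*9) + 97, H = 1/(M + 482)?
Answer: 4521/214 ≈ 21.126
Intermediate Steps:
M = 160 (M = (20*16)/2 = (1/2)*320 = 160)
S(V) = 5 + V
H = 1/642 (H = 1/(160 + 482) = 1/642 ≈ 0.0015576)
u = 81 (u = (110 - 126) + 97 = -16 + 97 = 81)
S(16) + H*u = (5 + 16) + (1/642)*81 = 21 + 27/214 = 4521/214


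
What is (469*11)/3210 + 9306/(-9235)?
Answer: 3554221/5928870 ≈ 0.59948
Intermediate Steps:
(469*11)/3210 + 9306/(-9235) = 5159*(1/3210) + 9306*(-1/9235) = 5159/3210 - 9306/9235 = 3554221/5928870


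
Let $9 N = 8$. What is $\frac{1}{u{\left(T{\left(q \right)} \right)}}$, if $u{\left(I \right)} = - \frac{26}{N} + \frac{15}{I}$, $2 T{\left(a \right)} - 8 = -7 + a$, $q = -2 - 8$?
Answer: $- \frac{12}{391} \approx -0.030691$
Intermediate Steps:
$q = -10$
$T{\left(a \right)} = \frac{1}{2} + \frac{a}{2}$ ($T{\left(a \right)} = 4 + \frac{-7 + a}{2} = 4 + \left(- \frac{7}{2} + \frac{a}{2}\right) = \frac{1}{2} + \frac{a}{2}$)
$N = \frac{8}{9}$ ($N = \frac{1}{9} \cdot 8 = \frac{8}{9} \approx 0.88889$)
$u{\left(I \right)} = - \frac{117}{4} + \frac{15}{I}$ ($u{\left(I \right)} = - \frac{26}{\frac{8}{9}} + \frac{15}{I} = \left(-26\right) \frac{9}{8} + \frac{15}{I} = - \frac{117}{4} + \frac{15}{I}$)
$\frac{1}{u{\left(T{\left(q \right)} \right)}} = \frac{1}{- \frac{117}{4} + \frac{15}{\frac{1}{2} + \frac{1}{2} \left(-10\right)}} = \frac{1}{- \frac{117}{4} + \frac{15}{\frac{1}{2} - 5}} = \frac{1}{- \frac{117}{4} + \frac{15}{- \frac{9}{2}}} = \frac{1}{- \frac{117}{4} + 15 \left(- \frac{2}{9}\right)} = \frac{1}{- \frac{117}{4} - \frac{10}{3}} = \frac{1}{- \frac{391}{12}} = - \frac{12}{391}$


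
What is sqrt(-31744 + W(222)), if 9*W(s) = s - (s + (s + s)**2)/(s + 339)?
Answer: 4*I*sqrt(624690143)/561 ≈ 178.21*I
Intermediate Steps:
W(s) = s/9 - (s + 4*s**2)/(9*(339 + s)) (W(s) = (s - (s + (s + s)**2)/(s + 339))/9 = (s - (s + (2*s)**2)/(339 + s))/9 = (s - (s + 4*s**2)/(339 + s))/9 = s/9 - (s + 4*s**2)/(9*(339 + s)))
sqrt(-31744 + W(222)) = sqrt(-31744 + (1/9)*222*(338 - 3*222)/(339 + 222)) = sqrt(-31744 + (1/9)*222*(338 - 666)/561) = sqrt(-31744 + (1/9)*222*(1/561)*(-328)) = sqrt(-31744 - 24272/1683) = sqrt(-53449424/1683) = 4*I*sqrt(624690143)/561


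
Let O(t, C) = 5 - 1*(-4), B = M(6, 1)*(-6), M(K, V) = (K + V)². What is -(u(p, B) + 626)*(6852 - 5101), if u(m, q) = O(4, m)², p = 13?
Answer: -1237957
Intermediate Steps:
B = -294 (B = (6 + 1)²*(-6) = 7²*(-6) = 49*(-6) = -294)
O(t, C) = 9 (O(t, C) = 5 + 4 = 9)
u(m, q) = 81 (u(m, q) = 9² = 81)
-(u(p, B) + 626)*(6852 - 5101) = -(81 + 626)*(6852 - 5101) = -707*1751 = -1*1237957 = -1237957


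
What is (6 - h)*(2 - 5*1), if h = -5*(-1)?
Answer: -3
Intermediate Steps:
h = 5
(6 - h)*(2 - 5*1) = (6 - 1*5)*(2 - 5*1) = (6 - 5)*(2 - 5) = 1*(-3) = -3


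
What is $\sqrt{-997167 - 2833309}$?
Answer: $2 i \sqrt{957619} \approx 1957.2 i$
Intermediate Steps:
$\sqrt{-997167 - 2833309} = \sqrt{-3830476} = 2 i \sqrt{957619}$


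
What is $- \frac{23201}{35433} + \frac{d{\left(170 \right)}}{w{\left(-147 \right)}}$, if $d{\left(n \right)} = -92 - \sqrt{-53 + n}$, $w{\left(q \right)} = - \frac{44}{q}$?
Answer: $- \frac{120054184}{389763} - \frac{441 \sqrt{13}}{44} \approx -344.16$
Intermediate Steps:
$- \frac{23201}{35433} + \frac{d{\left(170 \right)}}{w{\left(-147 \right)}} = - \frac{23201}{35433} + \frac{-92 - \sqrt{-53 + 170}}{\left(-44\right) \frac{1}{-147}} = \left(-23201\right) \frac{1}{35433} + \frac{-92 - \sqrt{117}}{\left(-44\right) \left(- \frac{1}{147}\right)} = - \frac{23201}{35433} + \frac{-92 - 3 \sqrt{13}}{\frac{44}{147}} = - \frac{23201}{35433} + \left(-92 - 3 \sqrt{13}\right) \frac{147}{44} = - \frac{23201}{35433} - \left(\frac{3381}{11} + \frac{441 \sqrt{13}}{44}\right) = - \frac{120054184}{389763} - \frac{441 \sqrt{13}}{44}$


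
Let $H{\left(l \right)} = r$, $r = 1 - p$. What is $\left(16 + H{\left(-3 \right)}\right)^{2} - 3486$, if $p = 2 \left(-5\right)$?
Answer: $-2757$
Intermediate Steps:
$p = -10$
$r = 11$ ($r = 1 - -10 = 1 + 10 = 11$)
$H{\left(l \right)} = 11$
$\left(16 + H{\left(-3 \right)}\right)^{2} - 3486 = \left(16 + 11\right)^{2} - 3486 = 27^{2} - 3486 = 729 - 3486 = -2757$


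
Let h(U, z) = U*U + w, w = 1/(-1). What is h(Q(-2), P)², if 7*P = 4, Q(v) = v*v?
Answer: 225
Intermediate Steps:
w = -1
Q(v) = v²
P = 4/7 (P = (⅐)*4 = 4/7 ≈ 0.57143)
h(U, z) = -1 + U² (h(U, z) = U*U - 1 = U² - 1 = -1 + U²)
h(Q(-2), P)² = (-1 + ((-2)²)²)² = (-1 + 4²)² = (-1 + 16)² = 15² = 225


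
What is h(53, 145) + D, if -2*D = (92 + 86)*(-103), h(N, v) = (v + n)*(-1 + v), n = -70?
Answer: 19967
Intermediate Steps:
h(N, v) = (-1 + v)*(-70 + v) (h(N, v) = (v - 70)*(-1 + v) = (-70 + v)*(-1 + v) = (-1 + v)*(-70 + v))
D = 9167 (D = -(92 + 86)*(-103)/2 = -89*(-103) = -½*(-18334) = 9167)
h(53, 145) + D = (70 + 145² - 71*145) + 9167 = (70 + 21025 - 10295) + 9167 = 10800 + 9167 = 19967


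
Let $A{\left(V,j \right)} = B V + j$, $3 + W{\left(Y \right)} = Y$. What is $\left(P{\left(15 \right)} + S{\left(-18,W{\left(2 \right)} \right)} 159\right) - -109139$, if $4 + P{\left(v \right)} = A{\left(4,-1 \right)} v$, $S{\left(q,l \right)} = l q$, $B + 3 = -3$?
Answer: $111622$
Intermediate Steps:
$W{\left(Y \right)} = -3 + Y$
$B = -6$ ($B = -3 - 3 = -6$)
$A{\left(V,j \right)} = j - 6 V$ ($A{\left(V,j \right)} = - 6 V + j = j - 6 V$)
$P{\left(v \right)} = -4 - 25 v$ ($P{\left(v \right)} = -4 + \left(-1 - 24\right) v = -4 - 25 v$)
$\left(P{\left(15 \right)} + S{\left(-18,W{\left(2 \right)} \right)} 159\right) - -109139 = \left(\left(-4 - 375\right) + \left(-3 + 2\right) \left(-18\right) 159\right) - -109139 = \left(\left(-4 - 375\right) + \left(-1\right) \left(-18\right) 159\right) + 109139 = \left(-379 + 18 \cdot 159\right) + 109139 = \left(-379 + 2862\right) + 109139 = 2483 + 109139 = 111622$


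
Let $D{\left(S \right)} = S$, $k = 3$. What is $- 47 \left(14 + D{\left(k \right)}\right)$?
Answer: $-799$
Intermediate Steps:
$- 47 \left(14 + D{\left(k \right)}\right) = - 47 \left(14 + 3\right) = \left(-47\right) 17 = -799$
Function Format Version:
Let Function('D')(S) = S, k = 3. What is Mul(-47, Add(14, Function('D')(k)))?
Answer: -799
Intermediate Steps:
Mul(-47, Add(14, Function('D')(k))) = Mul(-47, Add(14, 3)) = Mul(-47, 17) = -799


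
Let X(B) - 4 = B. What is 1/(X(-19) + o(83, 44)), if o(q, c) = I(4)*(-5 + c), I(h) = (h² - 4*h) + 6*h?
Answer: 1/921 ≈ 0.0010858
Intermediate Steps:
I(h) = h² + 2*h
o(q, c) = -120 + 24*c (o(q, c) = (4*(2 + 4))*(-5 + c) = (4*6)*(-5 + c) = 24*(-5 + c) = -120 + 24*c)
X(B) = 4 + B
1/(X(-19) + o(83, 44)) = 1/((4 - 19) + (-120 + 24*44)) = 1/(-15 + (-120 + 1056)) = 1/(-15 + 936) = 1/921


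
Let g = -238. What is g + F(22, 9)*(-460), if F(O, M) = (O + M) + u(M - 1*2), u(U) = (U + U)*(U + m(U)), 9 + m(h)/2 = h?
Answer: -33818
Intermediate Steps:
m(h) = -18 + 2*h
u(U) = 2*U*(-18 + 3*U) (u(U) = (U + U)*(U + (-18 + 2*U)) = (2*U)*(-18 + 3*U) = 2*U*(-18 + 3*U))
F(O, M) = M + O + 6*(-8 + M)*(-2 + M) (F(O, M) = (O + M) + 6*(M - 1*2)*(-6 + (M - 1*2)) = (M + O) + 6*(M - 2)*(-6 + (M - 2)) = (M + O) + 6*(-2 + M)*(-6 + (-2 + M)) = (M + O) + 6*(-2 + M)*(-8 + M) = (M + O) + 6*(-8 + M)*(-2 + M) = M + O + 6*(-8 + M)*(-2 + M))
g + F(22, 9)*(-460) = -238 + (9 + 22 + 6*(-8 + 9)*(-2 + 9))*(-460) = -238 + (9 + 22 + 6*1*7)*(-460) = -238 + (9 + 22 + 42)*(-460) = -238 + 73*(-460) = -238 - 33580 = -33818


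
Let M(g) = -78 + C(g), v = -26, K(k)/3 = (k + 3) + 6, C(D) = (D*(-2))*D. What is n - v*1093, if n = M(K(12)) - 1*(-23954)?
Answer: 44356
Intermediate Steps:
C(D) = -2*D² (C(D) = (-2*D)*D = -2*D²)
K(k) = 27 + 3*k (K(k) = 3*((k + 3) + 6) = 3*((3 + k) + 6) = 3*(9 + k) = 27 + 3*k)
M(g) = -78 - 2*g²
n = 15938 (n = (-78 - 2*(27 + 3*12)²) - 1*(-23954) = (-78 - 2*(27 + 36)²) + 23954 = (-78 - 2*63²) + 23954 = (-78 - 2*3969) + 23954 = (-78 - 7938) + 23954 = -8016 + 23954 = 15938)
n - v*1093 = 15938 - (-26)*1093 = 15938 - 1*(-28418) = 15938 + 28418 = 44356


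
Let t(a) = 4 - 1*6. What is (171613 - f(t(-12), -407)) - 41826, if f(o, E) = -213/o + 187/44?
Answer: 518705/4 ≈ 1.2968e+5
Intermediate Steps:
t(a) = -2 (t(a) = 4 - 6 = -2)
f(o, E) = 17/4 - 213/o (f(o, E) = -213/o + 187*(1/44) = -213/o + 17/4 = 17/4 - 213/o)
(171613 - f(t(-12), -407)) - 41826 = (171613 - (17/4 - 213/(-2))) - 41826 = (171613 - (17/4 - 213*(-1/2))) - 41826 = (171613 - (17/4 + 213/2)) - 41826 = (171613 - 1*443/4) - 41826 = (171613 - 443/4) - 41826 = 686009/4 - 41826 = 518705/4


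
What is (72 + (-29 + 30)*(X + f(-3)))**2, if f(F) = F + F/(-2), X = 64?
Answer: 72361/4 ≈ 18090.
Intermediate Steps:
f(F) = F/2 (f(F) = F + F*(-1/2) = F - F/2 = F/2)
(72 + (-29 + 30)*(X + f(-3)))**2 = (72 + (-29 + 30)*(64 + (1/2)*(-3)))**2 = (72 + 1*(64 - 3/2))**2 = (72 + 1*(125/2))**2 = (72 + 125/2)**2 = (269/2)**2 = 72361/4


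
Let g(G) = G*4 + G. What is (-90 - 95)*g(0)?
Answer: 0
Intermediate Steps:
g(G) = 5*G (g(G) = 4*G + G = 5*G)
(-90 - 95)*g(0) = (-90 - 95)*(5*0) = -185*0 = 0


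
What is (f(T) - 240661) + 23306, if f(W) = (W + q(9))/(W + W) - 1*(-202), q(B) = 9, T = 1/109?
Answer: -216662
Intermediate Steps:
T = 1/109 ≈ 0.0091743
f(W) = 202 + (9 + W)/(2*W) (f(W) = (W + 9)/(W + W) - 1*(-202) = (9 + W)/((2*W)) + 202 = (9 + W)*(1/(2*W)) + 202 = (9 + W)/(2*W) + 202 = 202 + (9 + W)/(2*W))
(f(T) - 240661) + 23306 = (9*(1 + 45*(1/109))/(2*(1/109)) - 240661) + 23306 = ((9/2)*109*(1 + 45/109) - 240661) + 23306 = ((9/2)*109*(154/109) - 240661) + 23306 = (693 - 240661) + 23306 = -239968 + 23306 = -216662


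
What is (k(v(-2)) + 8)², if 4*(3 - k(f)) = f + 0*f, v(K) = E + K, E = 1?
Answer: 2025/16 ≈ 126.56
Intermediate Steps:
v(K) = 1 + K
k(f) = 3 - f/4 (k(f) = 3 - (f + 0*f)/4 = 3 - (f + 0)/4 = 3 - f/4)
(k(v(-2)) + 8)² = ((3 - (1 - 2)/4) + 8)² = ((3 - ¼*(-1)) + 8)² = ((3 + ¼) + 8)² = (13/4 + 8)² = (45/4)² = 2025/16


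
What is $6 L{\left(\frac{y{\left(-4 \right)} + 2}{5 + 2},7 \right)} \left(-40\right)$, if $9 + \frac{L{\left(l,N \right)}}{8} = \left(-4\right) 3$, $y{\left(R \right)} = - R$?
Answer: $40320$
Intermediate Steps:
$L{\left(l,N \right)} = -168$ ($L{\left(l,N \right)} = -72 + 8 \left(\left(-4\right) 3\right) = -72 + 8 \left(-12\right) = -72 - 96 = -168$)
$6 L{\left(\frac{y{\left(-4 \right)} + 2}{5 + 2},7 \right)} \left(-40\right) = 6 \left(-168\right) \left(-40\right) = \left(-1008\right) \left(-40\right) = 40320$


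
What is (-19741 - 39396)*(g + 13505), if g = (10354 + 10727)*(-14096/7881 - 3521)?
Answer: 11535015139338808/2627 ≈ 4.3909e+12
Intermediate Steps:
g = -195091282619/2627 (g = 21081*(-14096*1/7881 - 3521) = 21081*(-14096/7881 - 3521) = 21081*(-27763097/7881) = -195091282619/2627 ≈ -7.4264e+7)
(-19741 - 39396)*(g + 13505) = (-19741 - 39396)*(-195091282619/2627 + 13505) = -59137*(-195055804984/2627) = 11535015139338808/2627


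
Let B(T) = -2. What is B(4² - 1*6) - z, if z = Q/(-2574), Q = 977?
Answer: -4171/2574 ≈ -1.6204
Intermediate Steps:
z = -977/2574 (z = 977/(-2574) = 977*(-1/2574) = -977/2574 ≈ -0.37956)
B(4² - 1*6) - z = -2 - 1*(-977/2574) = -2 + 977/2574 = -4171/2574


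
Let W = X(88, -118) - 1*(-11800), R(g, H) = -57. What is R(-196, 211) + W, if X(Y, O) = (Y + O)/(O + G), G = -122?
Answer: 93945/8 ≈ 11743.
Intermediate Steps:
X(Y, O) = (O + Y)/(-122 + O) (X(Y, O) = (Y + O)/(O - 122) = (O + Y)/(-122 + O))
W = 94401/8 (W = (-118 + 88)/(-122 - 118) - 1*(-11800) = -30/(-240) + 11800 = -1/240*(-30) + 11800 = ⅛ + 11800 = 94401/8 ≈ 11800.)
R(-196, 211) + W = -57 + 94401/8 = 93945/8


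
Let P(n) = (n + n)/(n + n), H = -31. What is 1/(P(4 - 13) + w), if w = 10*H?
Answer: -1/309 ≈ -0.0032362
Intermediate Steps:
P(n) = 1 (P(n) = (2*n)/((2*n)) = (2*n)*(1/(2*n)) = 1)
w = -310 (w = 10*(-31) = -310)
1/(P(4 - 13) + w) = 1/(1 - 310) = 1/(-309) = -1/309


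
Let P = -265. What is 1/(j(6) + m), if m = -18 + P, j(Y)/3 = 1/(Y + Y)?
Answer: -4/1131 ≈ -0.0035367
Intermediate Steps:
j(Y) = 3/(2*Y) (j(Y) = 3/(Y + Y) = 3/((2*Y)) = 3*(1/(2*Y)) = 3/(2*Y))
m = -283 (m = -18 - 265 = -283)
1/(j(6) + m) = 1/((3/2)/6 - 283) = 1/((3/2)*(1/6) - 283) = 1/(1/4 - 283) = 1/(-1131/4) = -4/1131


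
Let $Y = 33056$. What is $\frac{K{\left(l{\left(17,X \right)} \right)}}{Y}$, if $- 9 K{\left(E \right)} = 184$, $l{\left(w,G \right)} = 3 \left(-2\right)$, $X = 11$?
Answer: $- \frac{23}{37188} \approx -0.00061848$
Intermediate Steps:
$l{\left(w,G \right)} = -6$
$K{\left(E \right)} = - \frac{184}{9}$ ($K{\left(E \right)} = \left(- \frac{1}{9}\right) 184 = - \frac{184}{9}$)
$\frac{K{\left(l{\left(17,X \right)} \right)}}{Y} = - \frac{184}{9 \cdot 33056} = \left(- \frac{184}{9}\right) \frac{1}{33056} = - \frac{23}{37188}$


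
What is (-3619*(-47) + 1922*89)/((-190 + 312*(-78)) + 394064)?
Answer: 341151/369538 ≈ 0.92318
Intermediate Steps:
(-3619*(-47) + 1922*89)/((-190 + 312*(-78)) + 394064) = (170093 + 171058)/((-190 - 24336) + 394064) = 341151/(-24526 + 394064) = 341151/369538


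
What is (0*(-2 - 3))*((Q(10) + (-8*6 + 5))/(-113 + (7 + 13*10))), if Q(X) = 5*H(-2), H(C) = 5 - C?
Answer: 0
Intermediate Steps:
Q(X) = 35 (Q(X) = 5*(5 - 1*(-2)) = 5*(5 + 2) = 5*7 = 35)
(0*(-2 - 3))*((Q(10) + (-8*6 + 5))/(-113 + (7 + 13*10))) = (0*(-2 - 3))*((35 + (-8*6 + 5))/(-113 + (7 + 13*10))) = (0*(-5))*((35 + (-48 + 5))/(-113 + (7 + 130))) = 0*((35 - 43)/(-113 + 137)) = 0*(-8/24) = 0*(-8*1/24) = 0*(-⅓) = 0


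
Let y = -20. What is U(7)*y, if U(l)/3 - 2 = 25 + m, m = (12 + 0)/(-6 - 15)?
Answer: -11100/7 ≈ -1585.7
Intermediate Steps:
m = -4/7 (m = 12/(-21) = 12*(-1/21) = -4/7 ≈ -0.57143)
U(l) = 555/7 (U(l) = 6 + 3*(25 - 4/7) = 6 + 3*(171/7) = 6 + 513/7 = 555/7)
U(7)*y = (555/7)*(-20) = -11100/7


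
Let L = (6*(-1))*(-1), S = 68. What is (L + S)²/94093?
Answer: 5476/94093 ≈ 0.058198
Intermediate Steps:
L = 6 (L = -6*(-1) = 6)
(L + S)²/94093 = (6 + 68)²/94093 = 74²*(1/94093) = 5476*(1/94093) = 5476/94093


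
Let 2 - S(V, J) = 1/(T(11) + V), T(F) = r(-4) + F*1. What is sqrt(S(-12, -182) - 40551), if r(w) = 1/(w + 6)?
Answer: I*sqrt(40547) ≈ 201.36*I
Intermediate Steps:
r(w) = 1/(6 + w)
T(F) = 1/2 + F (T(F) = 1/(6 - 4) + F*1 = 1/2 + F)
S(V, J) = 2 - 1/(23/2 + V) (S(V, J) = 2 - 1/((1/2 + 11) + V) = 2 - 1/(23/2 + V))
sqrt(S(-12, -182) - 40551) = sqrt(4*(11 - 12)/(23 + 2*(-12)) - 40551) = sqrt(4*(-1)/(23 - 24) - 40551) = sqrt(4*(-1)/(-1) - 40551) = sqrt(4*(-1)*(-1) - 40551) = sqrt(4 - 40551) = sqrt(-40547) = I*sqrt(40547)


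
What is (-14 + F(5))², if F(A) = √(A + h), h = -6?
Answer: (14 - I)² ≈ 195.0 - 28.0*I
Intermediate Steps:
F(A) = √(-6 + A) (F(A) = √(A - 6) = √(-6 + A))
(-14 + F(5))² = (-14 + √(-6 + 5))² = (-14 + √(-1))² = (-14 + I)²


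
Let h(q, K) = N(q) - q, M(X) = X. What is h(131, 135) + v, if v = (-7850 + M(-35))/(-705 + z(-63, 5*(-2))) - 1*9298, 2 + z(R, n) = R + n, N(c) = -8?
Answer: -1470595/156 ≈ -9426.9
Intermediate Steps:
z(R, n) = -2 + R + n (z(R, n) = -2 + (R + n) = -2 + R + n)
h(q, K) = -8 - q
v = -1448911/156 (v = (-7850 - 35)/(-705 + (-2 - 63 + 5*(-2))) - 1*9298 = -7885/(-705 + (-2 - 63 - 10)) - 9298 = -7885/(-705 - 75) - 9298 = -7885/(-780) - 9298 = -7885*(-1/780) - 9298 = 1577/156 - 9298 = -1448911/156 ≈ -9287.9)
h(131, 135) + v = (-8 - 1*131) - 1448911/156 = (-8 - 131) - 1448911/156 = -139 - 1448911/156 = -1470595/156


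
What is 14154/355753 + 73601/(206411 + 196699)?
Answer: 31889395493/143407591830 ≈ 0.22237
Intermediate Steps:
14154/355753 + 73601/(206411 + 196699) = 14154*(1/355753) + 73601/403110 = 14154/355753 + 73601*(1/403110) = 14154/355753 + 73601/403110 = 31889395493/143407591830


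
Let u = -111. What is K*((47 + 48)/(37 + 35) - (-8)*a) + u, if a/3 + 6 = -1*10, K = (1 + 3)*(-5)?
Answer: 135767/18 ≈ 7542.6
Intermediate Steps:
K = -20 (K = 4*(-5) = -20)
a = -48 (a = -18 + 3*(-1*10) = -18 + 3*(-10) = -18 - 30 = -48)
K*((47 + 48)/(37 + 35) - (-8)*a) + u = -20*((47 + 48)/(37 + 35) - (-8)*(-48)) - 111 = -20*(95/72 - 1*384) - 111 = -20*(95*(1/72) - 384) - 111 = -20*(95/72 - 384) - 111 = -20*(-27553/72) - 111 = 137765/18 - 111 = 135767/18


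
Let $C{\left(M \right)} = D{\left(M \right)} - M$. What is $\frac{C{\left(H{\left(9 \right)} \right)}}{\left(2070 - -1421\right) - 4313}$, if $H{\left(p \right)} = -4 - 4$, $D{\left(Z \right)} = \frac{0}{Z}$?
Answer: $- \frac{4}{411} \approx -0.0097324$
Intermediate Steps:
$D{\left(Z \right)} = 0$
$H{\left(p \right)} = -8$
$C{\left(M \right)} = - M$ ($C{\left(M \right)} = 0 - M = - M$)
$\frac{C{\left(H{\left(9 \right)} \right)}}{\left(2070 - -1421\right) - 4313} = \frac{\left(-1\right) \left(-8\right)}{\left(2070 - -1421\right) - 4313} = \frac{8}{\left(2070 + 1421\right) - 4313} = \frac{8}{3491 - 4313} = \frac{8}{-822} = 8 \left(- \frac{1}{822}\right) = - \frac{4}{411}$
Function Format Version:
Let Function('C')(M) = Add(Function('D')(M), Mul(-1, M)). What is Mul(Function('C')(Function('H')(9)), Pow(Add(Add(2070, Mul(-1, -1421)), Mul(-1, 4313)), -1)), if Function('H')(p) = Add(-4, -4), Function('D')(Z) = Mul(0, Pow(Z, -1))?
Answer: Rational(-4, 411) ≈ -0.0097324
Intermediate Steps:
Function('D')(Z) = 0
Function('H')(p) = -8
Function('C')(M) = Mul(-1, M) (Function('C')(M) = Add(0, Mul(-1, M)) = Mul(-1, M))
Mul(Function('C')(Function('H')(9)), Pow(Add(Add(2070, Mul(-1, -1421)), Mul(-1, 4313)), -1)) = Mul(Mul(-1, -8), Pow(Add(Add(2070, Mul(-1, -1421)), Mul(-1, 4313)), -1)) = Mul(8, Pow(Add(Add(2070, 1421), -4313), -1)) = Mul(8, Pow(Add(3491, -4313), -1)) = Mul(8, Pow(-822, -1)) = Mul(8, Rational(-1, 822)) = Rational(-4, 411)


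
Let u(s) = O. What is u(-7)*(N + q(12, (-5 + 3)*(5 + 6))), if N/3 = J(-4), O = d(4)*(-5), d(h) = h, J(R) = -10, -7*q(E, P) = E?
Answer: 4440/7 ≈ 634.29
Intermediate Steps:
q(E, P) = -E/7
O = -20 (O = 4*(-5) = -20)
N = -30 (N = 3*(-10) = -30)
u(s) = -20
u(-7)*(N + q(12, (-5 + 3)*(5 + 6))) = -20*(-30 - ⅐*12) = -20*(-30 - 12/7) = -20*(-222/7) = 4440/7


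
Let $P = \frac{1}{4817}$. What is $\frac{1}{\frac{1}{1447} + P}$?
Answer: $\frac{6970199}{6264} \approx 1112.7$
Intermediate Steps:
$P = \frac{1}{4817} \approx 0.0002076$
$\frac{1}{\frac{1}{1447} + P} = \frac{1}{\frac{1}{1447} + \frac{1}{4817}} = \frac{1}{\frac{6264}{6970199}} = \frac{6970199}{6264}$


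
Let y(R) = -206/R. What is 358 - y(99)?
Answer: 35648/99 ≈ 360.08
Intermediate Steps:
358 - y(99) = 358 - (-206)/99 = 358 - 1*(-206/99) = 358 + 206/99 = 35648/99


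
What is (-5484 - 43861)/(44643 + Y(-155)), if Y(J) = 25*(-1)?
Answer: -49345/44618 ≈ -1.1059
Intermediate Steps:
Y(J) = -25
(-5484 - 43861)/(44643 + Y(-155)) = (-5484 - 43861)/(44643 - 25) = -49345/44618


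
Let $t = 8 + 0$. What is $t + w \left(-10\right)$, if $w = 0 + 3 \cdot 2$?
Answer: $-52$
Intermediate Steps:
$w = 6$ ($w = 0 + 6 = 6$)
$t = 8$
$t + w \left(-10\right) = 8 + 6 \left(-10\right) = 8 - 60 = -52$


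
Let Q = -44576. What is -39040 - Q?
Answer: 5536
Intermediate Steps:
-39040 - Q = -39040 - 1*(-44576) = -39040 + 44576 = 5536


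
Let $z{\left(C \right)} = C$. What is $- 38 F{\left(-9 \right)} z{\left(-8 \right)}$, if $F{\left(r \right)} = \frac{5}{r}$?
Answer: $- \frac{1520}{9} \approx -168.89$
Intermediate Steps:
$- 38 F{\left(-9 \right)} z{\left(-8 \right)} = - 38 \frac{5}{-9} \left(-8\right) = - 38 \cdot 5 \left(- \frac{1}{9}\right) \left(-8\right) = \left(-38\right) \left(- \frac{5}{9}\right) \left(-8\right) = \frac{190}{9} \left(-8\right) = - \frac{1520}{9}$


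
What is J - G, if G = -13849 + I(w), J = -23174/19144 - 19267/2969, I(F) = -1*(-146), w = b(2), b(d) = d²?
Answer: 389210403877/28419268 ≈ 13695.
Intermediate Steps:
w = 4 (w = 2² = 4)
I(F) = 146
J = -218825527/28419268 (J = -23174*1/19144 - 19267*1/2969 = -11587/9572 - 19267/2969 = -218825527/28419268 ≈ -7.6999)
G = -13703 (G = -13849 + 146 = -13703)
J - G = -218825527/28419268 - 1*(-13703) = -218825527/28419268 + 13703 = 389210403877/28419268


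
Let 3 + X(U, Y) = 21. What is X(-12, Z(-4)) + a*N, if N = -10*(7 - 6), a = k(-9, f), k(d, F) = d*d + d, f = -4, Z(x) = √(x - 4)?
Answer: -702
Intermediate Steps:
Z(x) = √(-4 + x)
X(U, Y) = 18 (X(U, Y) = -3 + 21 = 18)
k(d, F) = d + d² (k(d, F) = d² + d = d + d²)
a = 72 (a = -9*(1 - 9) = -9*(-8) = 72)
N = -10 (N = -10*1 = -10)
X(-12, Z(-4)) + a*N = 18 + 72*(-10) = 18 - 720 = -702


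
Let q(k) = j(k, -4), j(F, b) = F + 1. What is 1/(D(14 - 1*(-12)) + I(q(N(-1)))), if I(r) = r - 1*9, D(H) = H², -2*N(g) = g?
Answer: 2/1337 ≈ 0.0014959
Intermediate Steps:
N(g) = -g/2
j(F, b) = 1 + F
q(k) = 1 + k
I(r) = -9 + r (I(r) = r - 9 = -9 + r)
1/(D(14 - 1*(-12)) + I(q(N(-1)))) = 1/((14 - 1*(-12))² + (-9 + (1 - ½*(-1)))) = 1/((14 + 12)² + (-9 + (1 + ½))) = 1/(26² + (-9 + 3/2)) = 1/(676 - 15/2) = 1/(1337/2) = 2/1337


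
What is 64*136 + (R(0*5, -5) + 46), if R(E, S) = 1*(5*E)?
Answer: 8750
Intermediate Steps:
R(E, S) = 5*E
64*136 + (R(0*5, -5) + 46) = 64*136 + (5*(0*5) + 46) = 8704 + (5*0 + 46) = 8704 + (0 + 46) = 8704 + 46 = 8750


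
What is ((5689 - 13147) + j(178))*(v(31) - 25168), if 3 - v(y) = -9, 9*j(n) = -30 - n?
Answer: 1693753480/9 ≈ 1.8819e+8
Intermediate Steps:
j(n) = -10/3 - n/9 (j(n) = (-30 - n)/9 = -10/3 - n/9)
v(y) = 12 (v(y) = 3 - 1*(-9) = 3 + 9 = 12)
((5689 - 13147) + j(178))*(v(31) - 25168) = ((5689 - 13147) + (-10/3 - ⅑*178))*(12 - 25168) = (-7458 + (-10/3 - 178/9))*(-25156) = (-7458 - 208/9)*(-25156) = -67330/9*(-25156) = 1693753480/9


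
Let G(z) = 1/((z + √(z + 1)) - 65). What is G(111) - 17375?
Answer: -17409727/1002 - √7/501 ≈ -17375.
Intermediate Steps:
G(z) = 1/(-65 + z + √(1 + z)) (G(z) = 1/((z + √(1 + z)) - 65) = 1/(-65 + z + √(1 + z)))
G(111) - 17375 = 1/(-65 + 111 + √(1 + 111)) - 17375 = 1/(-65 + 111 + √112) - 17375 = 1/(-65 + 111 + 4*√7) - 17375 = 1/(46 + 4*√7) - 17375 = -17375 + 1/(46 + 4*√7)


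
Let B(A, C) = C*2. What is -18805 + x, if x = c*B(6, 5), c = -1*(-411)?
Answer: -14695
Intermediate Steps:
B(A, C) = 2*C
c = 411
x = 4110 (x = 411*(2*5) = 411*10 = 4110)
-18805 + x = -18805 + 4110 = -14695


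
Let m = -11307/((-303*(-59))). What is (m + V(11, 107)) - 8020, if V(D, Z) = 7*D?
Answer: -47336106/5959 ≈ -7943.6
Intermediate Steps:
m = -3769/5959 (m = -11307/17877 = -11307*1/17877 = -3769/5959 ≈ -0.63249)
(m + V(11, 107)) - 8020 = (-3769/5959 + 7*11) - 8020 = (-3769/5959 + 77) - 8020 = 455074/5959 - 8020 = -47336106/5959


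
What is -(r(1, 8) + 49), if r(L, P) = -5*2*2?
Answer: -29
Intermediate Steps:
r(L, P) = -20 (r(L, P) = -10*2 = -20)
-(r(1, 8) + 49) = -(-20 + 49) = -1*29 = -29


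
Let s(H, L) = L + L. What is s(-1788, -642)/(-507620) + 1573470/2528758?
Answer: 100246470834/160456016995 ≈ 0.62476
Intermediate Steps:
s(H, L) = 2*L
s(-1788, -642)/(-507620) + 1573470/2528758 = (2*(-642))/(-507620) + 1573470/2528758 = -1284*(-1/507620) + 1573470*(1/2528758) = 321/126905 + 786735/1264379 = 100246470834/160456016995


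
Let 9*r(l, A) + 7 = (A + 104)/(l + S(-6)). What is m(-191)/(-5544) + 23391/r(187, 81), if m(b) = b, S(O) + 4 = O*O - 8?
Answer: -61565377781/1790712 ≈ -34380.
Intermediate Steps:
S(O) = -12 + O² (S(O) = -4 + (O*O - 8) = -4 + (O² - 8) = -4 + (-8 + O²) = -12 + O²)
r(l, A) = -7/9 + (104 + A)/(9*(24 + l)) (r(l, A) = -7/9 + ((A + 104)/(l + (-12 + (-6)²)))/9 = -7/9 + ((104 + A)/(l + (-12 + 36)))/9 = -7/9 + ((104 + A)/(l + 24))/9 = -7/9 + ((104 + A)/(24 + l))/9 = -7/9 + (104 + A)/(9*(24 + l)))
m(-191)/(-5544) + 23391/r(187, 81) = -191/(-5544) + 23391/(((-64 + 81 - 7*187)/(9*(24 + 187)))) = -191*(-1/5544) + 23391/(((⅑)*(-64 + 81 - 1309)/211)) = 191/5544 + 23391/(((⅑)*(1/211)*(-1292))) = 191/5544 + 23391/(-1292/1899) = 191/5544 + 23391*(-1899/1292) = 191/5544 - 44419509/1292 = -61565377781/1790712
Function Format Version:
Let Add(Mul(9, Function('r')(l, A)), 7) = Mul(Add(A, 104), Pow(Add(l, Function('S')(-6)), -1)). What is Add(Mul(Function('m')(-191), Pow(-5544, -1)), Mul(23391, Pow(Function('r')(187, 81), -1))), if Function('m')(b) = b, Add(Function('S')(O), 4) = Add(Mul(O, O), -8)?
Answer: Rational(-61565377781, 1790712) ≈ -34380.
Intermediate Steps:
Function('S')(O) = Add(-12, Pow(O, 2)) (Function('S')(O) = Add(-4, Add(Mul(O, O), -8)) = Add(-4, Add(Pow(O, 2), -8)) = Add(-4, Add(-8, Pow(O, 2))) = Add(-12, Pow(O, 2)))
Function('r')(l, A) = Add(Rational(-7, 9), Mul(Rational(1, 9), Pow(Add(24, l), -1), Add(104, A))) (Function('r')(l, A) = Add(Rational(-7, 9), Mul(Rational(1, 9), Mul(Add(A, 104), Pow(Add(l, Add(-12, Pow(-6, 2))), -1)))) = Add(Rational(-7, 9), Mul(Rational(1, 9), Mul(Add(104, A), Pow(Add(l, Add(-12, 36)), -1)))) = Add(Rational(-7, 9), Mul(Rational(1, 9), Mul(Add(104, A), Pow(Add(l, 24), -1)))) = Add(Rational(-7, 9), Mul(Rational(1, 9), Mul(Add(104, A), Pow(Add(24, l), -1)))) = Add(Rational(-7, 9), Mul(Rational(1, 9), Mul(Pow(Add(24, l), -1), Add(104, A)))) = Add(Rational(-7, 9), Mul(Rational(1, 9), Pow(Add(24, l), -1), Add(104, A))))
Add(Mul(Function('m')(-191), Pow(-5544, -1)), Mul(23391, Pow(Function('r')(187, 81), -1))) = Add(Mul(-191, Pow(-5544, -1)), Mul(23391, Pow(Mul(Rational(1, 9), Pow(Add(24, 187), -1), Add(-64, 81, Mul(-7, 187))), -1))) = Add(Mul(-191, Rational(-1, 5544)), Mul(23391, Pow(Mul(Rational(1, 9), Pow(211, -1), Add(-64, 81, -1309)), -1))) = Add(Rational(191, 5544), Mul(23391, Pow(Mul(Rational(1, 9), Rational(1, 211), -1292), -1))) = Add(Rational(191, 5544), Mul(23391, Pow(Rational(-1292, 1899), -1))) = Add(Rational(191, 5544), Mul(23391, Rational(-1899, 1292))) = Add(Rational(191, 5544), Rational(-44419509, 1292)) = Rational(-61565377781, 1790712)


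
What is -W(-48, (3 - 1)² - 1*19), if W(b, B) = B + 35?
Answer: -20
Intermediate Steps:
W(b, B) = 35 + B
-W(-48, (3 - 1)² - 1*19) = -(35 + ((3 - 1)² - 1*19)) = -(35 + (2² - 19)) = -(35 + (4 - 19)) = -(35 - 15) = -1*20 = -20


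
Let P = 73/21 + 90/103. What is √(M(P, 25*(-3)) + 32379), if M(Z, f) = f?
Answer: 4*√2019 ≈ 179.73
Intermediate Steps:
P = 9409/2163 (P = 73*(1/21) + 90*(1/103) = 73/21 + 90/103 = 9409/2163 ≈ 4.3500)
√(M(P, 25*(-3)) + 32379) = √(25*(-3) + 32379) = √(-75 + 32379) = √32304 = 4*√2019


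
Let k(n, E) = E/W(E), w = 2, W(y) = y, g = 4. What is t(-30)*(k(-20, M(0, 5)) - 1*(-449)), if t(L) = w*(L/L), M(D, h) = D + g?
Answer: 900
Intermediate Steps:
M(D, h) = 4 + D (M(D, h) = D + 4 = 4 + D)
k(n, E) = 1 (k(n, E) = E/E = 1)
t(L) = 2 (t(L) = 2*(L/L) = 2*1 = 2)
t(-30)*(k(-20, M(0, 5)) - 1*(-449)) = 2*(1 - 1*(-449)) = 2*(1 + 449) = 2*450 = 900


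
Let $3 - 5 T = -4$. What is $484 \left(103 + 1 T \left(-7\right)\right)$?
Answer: $\frac{225544}{5} \approx 45109.0$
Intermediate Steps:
$T = \frac{7}{5}$ ($T = \frac{3}{5} - - \frac{4}{5} = \frac{3}{5} + \frac{4}{5} = \frac{7}{5} \approx 1.4$)
$484 \left(103 + 1 T \left(-7\right)\right) = 484 \left(103 + 1 \cdot \frac{7}{5} \left(-7\right)\right) = 484 \left(103 + \frac{7}{5} \left(-7\right)\right) = 484 \left(103 - \frac{49}{5}\right) = 484 \cdot \frac{466}{5} = \frac{225544}{5}$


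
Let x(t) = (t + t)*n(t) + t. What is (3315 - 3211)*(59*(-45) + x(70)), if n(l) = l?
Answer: 750360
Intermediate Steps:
x(t) = t + 2*t² (x(t) = (t + t)*t + t = (2*t)*t + t = 2*t² + t = t + 2*t²)
(3315 - 3211)*(59*(-45) + x(70)) = (3315 - 3211)*(59*(-45) + 70*(1 + 2*70)) = 104*(-2655 + 70*(1 + 140)) = 104*(-2655 + 70*141) = 104*(-2655 + 9870) = 104*7215 = 750360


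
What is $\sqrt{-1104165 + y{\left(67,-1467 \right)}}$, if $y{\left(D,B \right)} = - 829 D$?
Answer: $2 i \sqrt{289927} \approx 1076.9 i$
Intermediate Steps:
$\sqrt{-1104165 + y{\left(67,-1467 \right)}} = \sqrt{-1104165 - 55543} = \sqrt{-1159708} = 2 i \sqrt{289927}$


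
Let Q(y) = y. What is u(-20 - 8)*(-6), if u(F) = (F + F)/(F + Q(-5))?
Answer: -112/11 ≈ -10.182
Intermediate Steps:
u(F) = 2*F/(-5 + F) (u(F) = (F + F)/(F - 5) = (2*F)/(-5 + F) = 2*F/(-5 + F))
u(-20 - 8)*(-6) = (2*(-20 - 8)/(-5 + (-20 - 8)))*(-6) = (2*(-28)/(-5 - 28))*(-6) = (2*(-28)/(-33))*(-6) = (2*(-28)*(-1/33))*(-6) = (56/33)*(-6) = -112/11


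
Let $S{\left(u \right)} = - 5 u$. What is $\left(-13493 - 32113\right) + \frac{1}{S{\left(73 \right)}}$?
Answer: $- \frac{16646191}{365} \approx -45606.0$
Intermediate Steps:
$\left(-13493 - 32113\right) + \frac{1}{S{\left(73 \right)}} = \left(-13493 - 32113\right) + \frac{1}{\left(-5\right) 73} = -45606 + \frac{1}{-365} = -45606 - \frac{1}{365} = - \frac{16646191}{365}$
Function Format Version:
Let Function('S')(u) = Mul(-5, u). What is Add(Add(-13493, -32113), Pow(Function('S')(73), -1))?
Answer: Rational(-16646191, 365) ≈ -45606.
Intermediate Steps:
Add(Add(-13493, -32113), Pow(Function('S')(73), -1)) = Add(Add(-13493, -32113), Pow(Mul(-5, 73), -1)) = Add(-45606, Pow(-365, -1)) = Add(-45606, Rational(-1, 365)) = Rational(-16646191, 365)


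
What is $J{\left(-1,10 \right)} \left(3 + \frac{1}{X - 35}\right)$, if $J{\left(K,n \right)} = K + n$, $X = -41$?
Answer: $\frac{2043}{76} \approx 26.882$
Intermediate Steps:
$J{\left(-1,10 \right)} \left(3 + \frac{1}{X - 35}\right) = \left(-1 + 10\right) \left(3 + \frac{1}{-41 - 35}\right) = 9 \left(3 + \frac{1}{-76}\right) = 9 \left(3 - \frac{1}{76}\right) = 9 \cdot \frac{227}{76} = \frac{2043}{76}$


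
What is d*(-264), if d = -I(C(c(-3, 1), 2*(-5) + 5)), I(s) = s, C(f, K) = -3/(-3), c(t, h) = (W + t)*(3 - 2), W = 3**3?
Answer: 264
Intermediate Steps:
W = 27
c(t, h) = 27 + t (c(t, h) = (27 + t)*(3 - 2) = (27 + t)*1 = 27 + t)
C(f, K) = 1 (C(f, K) = -3*(-1/3) = 1)
d = -1 (d = -1*1 = -1)
d*(-264) = -1*(-264) = 264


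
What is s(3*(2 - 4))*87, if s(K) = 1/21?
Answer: 29/7 ≈ 4.1429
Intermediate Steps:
s(K) = 1/21
s(3*(2 - 4))*87 = (1/21)*87 = 29/7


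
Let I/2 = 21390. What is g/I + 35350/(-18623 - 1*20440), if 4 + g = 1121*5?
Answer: -431160379/557038380 ≈ -0.77402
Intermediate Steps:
I = 42780 (I = 2*21390 = 42780)
g = 5601 (g = -4 + 1121*5 = -4 + 5605 = 5601)
g/I + 35350/(-18623 - 1*20440) = 5601/42780 + 35350/(-18623 - 1*20440) = 5601*(1/42780) + 35350/(-18623 - 20440) = 1867/14260 + 35350/(-39063) = 1867/14260 + 35350*(-1/39063) = 1867/14260 - 35350/39063 = -431160379/557038380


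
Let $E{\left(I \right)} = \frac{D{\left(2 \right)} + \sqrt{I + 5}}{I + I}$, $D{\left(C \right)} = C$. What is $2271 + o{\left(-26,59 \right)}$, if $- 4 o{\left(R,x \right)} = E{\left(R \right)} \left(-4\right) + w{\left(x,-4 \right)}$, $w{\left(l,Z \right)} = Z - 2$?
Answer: $\frac{29542}{13} - \frac{i \sqrt{21}}{52} \approx 2272.5 - 0.088126 i$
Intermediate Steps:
$w{\left(l,Z \right)} = -2 + Z$
$E{\left(I \right)} = \frac{2 + \sqrt{5 + I}}{2 I}$ ($E{\left(I \right)} = \frac{2 + \sqrt{I + 5}}{I + I} = \frac{2 + \sqrt{5 + I}}{2 I}$)
$o{\left(R,x \right)} = \frac{3}{2} + \frac{2 + \sqrt{5 + R}}{2 R}$ ($o{\left(R,x \right)} = - \frac{\frac{2 + \sqrt{5 + R}}{2 R} \left(-4\right) - 6}{4} = - \frac{- \frac{2 \left(2 + \sqrt{5 + R}\right)}{R} - 6}{4} = - \frac{-6 - \frac{2 \left(2 + \sqrt{5 + R}\right)}{R}}{4} = \frac{3}{2} + \frac{2 + \sqrt{5 + R}}{2 R}$)
$2271 + o{\left(-26,59 \right)} = 2271 + \frac{2 + \sqrt{5 - 26} + 3 \left(-26\right)}{2 \left(-26\right)} = 2271 + \frac{1}{2} \left(- \frac{1}{26}\right) \left(2 + \sqrt{-21} - 78\right) = 2271 + \frac{1}{2} \left(- \frac{1}{26}\right) \left(2 + i \sqrt{21} - 78\right) = 2271 + \frac{1}{2} \left(- \frac{1}{26}\right) \left(-76 + i \sqrt{21}\right) = 2271 + \left(\frac{19}{13} - \frac{i \sqrt{21}}{52}\right) = \frac{29542}{13} - \frac{i \sqrt{21}}{52}$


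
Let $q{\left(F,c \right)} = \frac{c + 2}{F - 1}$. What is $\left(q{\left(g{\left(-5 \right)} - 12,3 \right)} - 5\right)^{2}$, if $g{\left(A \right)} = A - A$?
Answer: $\frac{4900}{169} \approx 28.994$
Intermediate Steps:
$g{\left(A \right)} = 0$
$q{\left(F,c \right)} = \frac{2 + c}{-1 + F}$
$\left(q{\left(g{\left(-5 \right)} - 12,3 \right)} - 5\right)^{2} = \left(\frac{2 + 3}{-1 + \left(0 - 12\right)} - 5\right)^{2} = \left(\frac{1}{-1 + \left(0 - 12\right)} 5 - 5\right)^{2} = \left(\frac{1}{-1 - 12} \cdot 5 - 5\right)^{2} = \left(\frac{1}{-13} \cdot 5 - 5\right)^{2} = \left(\left(- \frac{1}{13}\right) 5 - 5\right)^{2} = \left(- \frac{5}{13} - 5\right)^{2} = \left(- \frac{70}{13}\right)^{2} = \frac{4900}{169}$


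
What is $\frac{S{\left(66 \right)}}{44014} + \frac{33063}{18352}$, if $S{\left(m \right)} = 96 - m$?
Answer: $\frac{727892721}{403872464} \approx 1.8023$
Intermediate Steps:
$\frac{S{\left(66 \right)}}{44014} + \frac{33063}{18352} = \frac{96 - 66}{44014} + \frac{33063}{18352} = \left(96 - 66\right) \frac{1}{44014} + 33063 \cdot \frac{1}{18352} = 30 \cdot \frac{1}{44014} + \frac{33063}{18352} = \frac{15}{22007} + \frac{33063}{18352} = \frac{727892721}{403872464}$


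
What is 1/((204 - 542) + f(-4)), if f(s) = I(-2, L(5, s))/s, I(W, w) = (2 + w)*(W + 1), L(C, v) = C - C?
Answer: -2/675 ≈ -0.0029630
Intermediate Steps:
L(C, v) = 0
I(W, w) = (1 + W)*(2 + w) (I(W, w) = (2 + w)*(1 + W) = (1 + W)*(2 + w))
f(s) = -2/s (f(s) = (2 + 0 + 2*(-2) - 2*0)/s = (2 + 0 - 4 + 0)/s = -2/s)
1/((204 - 542) + f(-4)) = 1/((204 - 542) - 2/(-4)) = 1/(-338 - 2*(-1/4)) = 1/(-338 + 1/2) = 1/(-675/2) = -2/675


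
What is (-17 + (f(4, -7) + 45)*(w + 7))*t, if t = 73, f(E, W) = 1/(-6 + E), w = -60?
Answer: -346823/2 ≈ -1.7341e+5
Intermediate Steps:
(-17 + (f(4, -7) + 45)*(w + 7))*t = (-17 + (1/(-6 + 4) + 45)*(-60 + 7))*73 = (-17 + (1/(-2) + 45)*(-53))*73 = (-17 + (-½ + 45)*(-53))*73 = (-17 + (89/2)*(-53))*73 = (-17 - 4717/2)*73 = -4751/2*73 = -346823/2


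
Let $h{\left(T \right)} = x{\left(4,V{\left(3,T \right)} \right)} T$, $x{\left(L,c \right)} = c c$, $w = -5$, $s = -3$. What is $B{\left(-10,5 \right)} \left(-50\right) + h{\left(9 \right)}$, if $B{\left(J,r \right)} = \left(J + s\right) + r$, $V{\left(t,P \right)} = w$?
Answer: $625$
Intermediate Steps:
$V{\left(t,P \right)} = -5$
$x{\left(L,c \right)} = c^{2}$
$B{\left(J,r \right)} = -3 + J + r$ ($B{\left(J,r \right)} = \left(J - 3\right) + r = \left(-3 + J\right) + r = -3 + J + r$)
$h{\left(T \right)} = 25 T$ ($h{\left(T \right)} = \left(-5\right)^{2} T = 25 T$)
$B{\left(-10,5 \right)} \left(-50\right) + h{\left(9 \right)} = \left(-3 - 10 + 5\right) \left(-50\right) + 25 \cdot 9 = \left(-8\right) \left(-50\right) + 225 = 400 + 225 = 625$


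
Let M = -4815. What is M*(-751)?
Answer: 3616065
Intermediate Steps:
M*(-751) = -4815*(-751) = 3616065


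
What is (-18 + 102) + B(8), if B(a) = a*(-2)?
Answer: 68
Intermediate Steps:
B(a) = -2*a
(-18 + 102) + B(8) = (-18 + 102) - 2*8 = 84 - 16 = 68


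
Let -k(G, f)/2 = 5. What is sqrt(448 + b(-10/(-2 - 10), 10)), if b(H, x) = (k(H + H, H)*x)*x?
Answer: 2*I*sqrt(138) ≈ 23.495*I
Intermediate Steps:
k(G, f) = -10 (k(G, f) = -2*5 = -10)
b(H, x) = -10*x**2 (b(H, x) = (-10*x)*x = -10*x**2)
sqrt(448 + b(-10/(-2 - 10), 10)) = sqrt(448 - 10*10**2) = sqrt(448 - 10*100) = sqrt(448 - 1000) = sqrt(-552) = 2*I*sqrt(138)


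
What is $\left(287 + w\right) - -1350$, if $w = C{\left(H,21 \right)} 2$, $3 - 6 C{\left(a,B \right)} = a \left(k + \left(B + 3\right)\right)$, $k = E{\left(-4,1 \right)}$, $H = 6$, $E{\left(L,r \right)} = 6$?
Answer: $1578$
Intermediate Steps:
$k = 6$
$C{\left(a,B \right)} = \frac{1}{2} - \frac{a \left(9 + B\right)}{6}$ ($C{\left(a,B \right)} = \frac{1}{2} - \frac{a \left(6 + \left(B + 3\right)\right)}{6} = \frac{1}{2} - \frac{a \left(6 + \left(3 + B\right)\right)}{6} = \frac{1}{2} - \frac{a \left(9 + B\right)}{6}$)
$w = -59$ ($w = \left(\frac{1}{2} - 9 - \frac{7}{2} \cdot 6\right) 2 = \left(\frac{1}{2} - 9 - 21\right) 2 = \left(- \frac{59}{2}\right) 2 = -59$)
$\left(287 + w\right) - -1350 = \left(287 - 59\right) - -1350 = 228 + 1350 = 1578$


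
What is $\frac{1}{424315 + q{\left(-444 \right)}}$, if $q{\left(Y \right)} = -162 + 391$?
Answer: $\frac{1}{424544} \approx 2.3555 \cdot 10^{-6}$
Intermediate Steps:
$q{\left(Y \right)} = 229$
$\frac{1}{424315 + q{\left(-444 \right)}} = \frac{1}{424315 + 229} = \frac{1}{424544}$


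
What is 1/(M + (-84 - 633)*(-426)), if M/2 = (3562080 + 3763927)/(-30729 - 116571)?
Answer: 73650/22488477293 ≈ 3.2750e-6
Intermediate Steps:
M = -7326007/73650 (M = 2*((3562080 + 3763927)/(-30729 - 116571)) = 2*(7326007/(-147300)) = 2*(7326007*(-1/147300)) = 2*(-7326007/147300) = -7326007/73650 ≈ -99.471)
1/(M + (-84 - 633)*(-426)) = 1/(-7326007/73650 + (-84 - 633)*(-426)) = 1/(-7326007/73650 - 717*(-426)) = 1/(-7326007/73650 + 305442) = 1/(22488477293/73650) = 73650/22488477293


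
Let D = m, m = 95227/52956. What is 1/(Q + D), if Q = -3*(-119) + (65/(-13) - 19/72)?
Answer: 105912/37443529 ≈ 0.0028286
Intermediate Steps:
m = 95227/52956 (m = 95227*(1/52956) = 95227/52956 ≈ 1.7982)
D = 95227/52956 ≈ 1.7982
Q = 25325/72 (Q = 357 + (65*(-1/13) - 19*1/72) = 357 + (-5 - 19/72) = 357 - 379/72 = 25325/72 ≈ 351.74)
1/(Q + D) = 1/(25325/72 + 95227/52956) = 1/(37443529/105912) = 105912/37443529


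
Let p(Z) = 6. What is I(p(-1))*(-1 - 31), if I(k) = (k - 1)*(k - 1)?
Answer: -800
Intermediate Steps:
I(k) = (-1 + k)² (I(k) = (-1 + k)*(-1 + k) = (-1 + k)²)
I(p(-1))*(-1 - 31) = (-1 + 6)²*(-1 - 31) = 5²*(-32) = 25*(-32) = -800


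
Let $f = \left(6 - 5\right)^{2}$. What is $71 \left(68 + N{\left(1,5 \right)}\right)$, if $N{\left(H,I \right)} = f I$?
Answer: $5183$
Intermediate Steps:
$f = 1$ ($f = 1^{2} = 1$)
$N{\left(H,I \right)} = I$ ($N{\left(H,I \right)} = 1 I = I$)
$71 \left(68 + N{\left(1,5 \right)}\right) = 71 \left(68 + 5\right) = 71 \cdot 73 = 5183$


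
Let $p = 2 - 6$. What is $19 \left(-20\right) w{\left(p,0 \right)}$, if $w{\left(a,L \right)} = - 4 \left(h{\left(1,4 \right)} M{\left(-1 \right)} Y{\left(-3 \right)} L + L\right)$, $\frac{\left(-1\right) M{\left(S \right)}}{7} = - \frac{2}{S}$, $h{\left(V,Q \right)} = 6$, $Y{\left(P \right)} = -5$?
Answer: $0$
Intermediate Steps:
$M{\left(S \right)} = \frac{14}{S}$ ($M{\left(S \right)} = - 7 \left(- \frac{2}{S}\right) = \frac{14}{S}$)
$p = -4$ ($p = 2 - 6 = -4$)
$w{\left(a,L \right)} = - 1684 L$ ($w{\left(a,L \right)} = - 4 \left(6 \frac{14}{-1} \left(-5\right) L + L\right) = - 4 \left(6 \cdot 14 \left(-1\right) \left(-5\right) L + L\right) = - 4 \left(6 \left(-14\right) \left(-5\right) L + L\right) = - 4 \left(\left(-84\right) \left(-5\right) L + L\right) = - 4 \left(420 L + L\right) = - 4 \cdot 421 L = - 1684 L$)
$19 \left(-20\right) w{\left(p,0 \right)} = 19 \left(-20\right) \left(\left(-1684\right) 0\right) = \left(-380\right) 0 = 0$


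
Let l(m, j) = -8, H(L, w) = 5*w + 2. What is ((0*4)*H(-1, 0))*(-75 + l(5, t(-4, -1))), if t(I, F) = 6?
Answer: 0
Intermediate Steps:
H(L, w) = 2 + 5*w
((0*4)*H(-1, 0))*(-75 + l(5, t(-4, -1))) = ((0*4)*(2 + 5*0))*(-75 - 8) = (0*(2 + 0))*(-83) = (0*2)*(-83) = 0*(-83) = 0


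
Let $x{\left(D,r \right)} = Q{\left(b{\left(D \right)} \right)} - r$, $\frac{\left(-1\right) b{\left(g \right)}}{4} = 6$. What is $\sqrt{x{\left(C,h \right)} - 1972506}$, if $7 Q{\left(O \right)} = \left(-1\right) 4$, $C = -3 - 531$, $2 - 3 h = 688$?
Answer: $\frac{2 i \sqrt{217443639}}{21} \approx 1404.4 i$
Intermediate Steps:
$h = - \frac{686}{3}$ ($h = \frac{2}{3} - \frac{688}{3} = - \frac{686}{3} \approx -228.67$)
$C = -534$
$b{\left(g \right)} = -24$ ($b{\left(g \right)} = \left(-4\right) 6 = -24$)
$Q{\left(O \right)} = - \frac{4}{7}$ ($Q{\left(O \right)} = \frac{\left(-1\right) 4}{7} = \frac{1}{7} \left(-4\right) = - \frac{4}{7}$)
$x{\left(D,r \right)} = - \frac{4}{7} - r$
$\sqrt{x{\left(C,h \right)} - 1972506} = \sqrt{\left(- \frac{4}{7} - - \frac{686}{3}\right) - 1972506} = \sqrt{\left(- \frac{4}{7} + \frac{686}{3}\right) - 1972506} = \sqrt{\frac{4790}{21} - 1972506} = \sqrt{- \frac{41417836}{21}} = \frac{2 i \sqrt{217443639}}{21}$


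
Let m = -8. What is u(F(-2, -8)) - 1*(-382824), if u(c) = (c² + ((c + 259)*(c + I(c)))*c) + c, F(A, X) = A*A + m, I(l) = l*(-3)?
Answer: 374676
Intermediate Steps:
I(l) = -3*l
F(A, X) = -8 + A² (F(A, X) = A*A - 8 = A² - 8 = -8 + A²)
u(c) = c + c² - 2*c²*(259 + c) (u(c) = (c² + ((c + 259)*(c - 3*c))*c) + c = (c² + ((259 + c)*(-2*c))*c) + c = (c² + (-2*c*(259 + c))*c) + c = (c² - 2*c²*(259 + c)) + c = c + c² - 2*c²*(259 + c))
u(F(-2, -8)) - 1*(-382824) = (-8 + (-2)²)*(1 - 517*(-8 + (-2)²) - 2*(-8 + (-2)²)²) - 1*(-382824) = (-8 + 4)*(1 - 517*(-8 + 4) - 2*(-8 + 4)²) + 382824 = -4*(1 - 517*(-4) - 2*(-4)²) + 382824 = -4*(1 + 2068 - 2*16) + 382824 = -4*(1 + 2068 - 32) + 382824 = -4*2037 + 382824 = -8148 + 382824 = 374676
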